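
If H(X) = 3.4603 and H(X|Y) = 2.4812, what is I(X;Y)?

I(X;Y) = H(X) - H(X|Y)
I(X;Y) = 3.4603 - 2.4812 = 0.9791 bits


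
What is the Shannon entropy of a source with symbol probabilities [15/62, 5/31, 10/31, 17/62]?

H(X) = -Σ p(x) log₂ p(x)
  -15/62 × log₂(15/62) = 0.4953
  -5/31 × log₂(5/31) = 0.4246
  -10/31 × log₂(10/31) = 0.5265
  -17/62 × log₂(17/62) = 0.5118
H(X) = 1.9583 bits


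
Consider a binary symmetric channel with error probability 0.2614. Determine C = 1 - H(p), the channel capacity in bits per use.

For BSC with error probability p:
C = 1 - H(p) where H(p) is binary entropy
H(0.2614) = -0.2614 × log₂(0.2614) - 0.7386 × log₂(0.7386)
H(p) = 0.8289
C = 1 - 0.8289 = 0.1711 bits/use


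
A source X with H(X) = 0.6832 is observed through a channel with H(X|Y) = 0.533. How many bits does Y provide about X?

I(X;Y) = H(X) - H(X|Y)
I(X;Y) = 0.6832 - 0.533 = 0.1502 bits


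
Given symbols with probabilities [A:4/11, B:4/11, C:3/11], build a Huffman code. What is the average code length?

Huffman tree construction:
Combine smallest probabilities repeatedly
Resulting codes:
  A: 11 (length 2)
  B: 0 (length 1)
  C: 10 (length 2)
Average length = Σ p(s) × length(s) = 1.6364 bits


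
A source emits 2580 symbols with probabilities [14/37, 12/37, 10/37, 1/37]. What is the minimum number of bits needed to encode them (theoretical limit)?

Entropy H = 1.7083 bits/symbol
Minimum bits = H × n = 1.7083 × 2580
= 4407.47 bits


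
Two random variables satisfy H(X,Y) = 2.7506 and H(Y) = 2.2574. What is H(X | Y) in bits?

Chain rule: H(X,Y) = H(X|Y) + H(Y)
H(X|Y) = H(X,Y) - H(Y) = 2.7506 - 2.2574 = 0.4932 bits


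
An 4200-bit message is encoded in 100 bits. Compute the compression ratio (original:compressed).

Compression ratio = Original / Compressed
= 4200 / 100 = 42.00:1


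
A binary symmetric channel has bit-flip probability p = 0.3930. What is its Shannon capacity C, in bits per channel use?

For BSC with error probability p:
C = 1 - H(p) where H(p) is binary entropy
H(0.3930) = -0.3930 × log₂(0.3930) - 0.6070 × log₂(0.6070)
H(p) = 0.9667
C = 1 - 0.9667 = 0.0333 bits/use


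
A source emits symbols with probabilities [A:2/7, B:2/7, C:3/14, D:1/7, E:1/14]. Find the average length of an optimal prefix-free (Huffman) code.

Huffman tree construction:
Combine smallest probabilities repeatedly
Resulting codes:
  A: 10 (length 2)
  B: 11 (length 2)
  C: 00 (length 2)
  D: 011 (length 3)
  E: 010 (length 3)
Average length = Σ p(s) × length(s) = 2.2143 bits


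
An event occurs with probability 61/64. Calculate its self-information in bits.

Information content I(x) = -log₂(p(x))
I = -log₂(61/64) = -log₂(0.9531)
I = 0.0693 bits


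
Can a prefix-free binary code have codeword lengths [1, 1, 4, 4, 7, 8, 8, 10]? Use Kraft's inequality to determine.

Kraft inequality: Σ 2^(-l_i) ≤ 1 for prefix-free code
Calculating: 2^(-1) + 2^(-1) + 2^(-4) + 2^(-4) + 2^(-7) + 2^(-8) + 2^(-8) + 2^(-10)
= 0.5 + 0.5 + 0.0625 + 0.0625 + 0.0078125 + 0.00390625 + 0.00390625 + 0.0009765625
= 1.1416
Since 1.1416 > 1, prefix-free code does not exist


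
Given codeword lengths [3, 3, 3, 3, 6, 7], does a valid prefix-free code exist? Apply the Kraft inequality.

Kraft inequality: Σ 2^(-l_i) ≤ 1 for prefix-free code
Calculating: 2^(-3) + 2^(-3) + 2^(-3) + 2^(-3) + 2^(-6) + 2^(-7)
= 0.125 + 0.125 + 0.125 + 0.125 + 0.015625 + 0.0078125
= 0.5234
Since 0.5234 ≤ 1, prefix-free code exists


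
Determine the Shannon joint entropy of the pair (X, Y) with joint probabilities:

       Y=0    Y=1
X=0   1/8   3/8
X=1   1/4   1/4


H(X,Y) = -Σ p(x,y) log₂ p(x,y)
  p(0,0)=1/8: -0.1250 × log₂(0.1250) = 0.3750
  p(0,1)=3/8: -0.3750 × log₂(0.3750) = 0.5306
  p(1,0)=1/4: -0.2500 × log₂(0.2500) = 0.5000
  p(1,1)=1/4: -0.2500 × log₂(0.2500) = 0.5000
H(X,Y) = 1.9056 bits


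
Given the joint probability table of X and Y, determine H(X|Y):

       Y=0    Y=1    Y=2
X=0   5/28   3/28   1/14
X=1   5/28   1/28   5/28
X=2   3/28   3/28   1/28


H(X|Y) = Σ_y p(y) H(X|Y=y)
  p(Y=0) = 13/28, H(X|Y=0) = 1.5486
  p(Y=1) = 1/4, H(X|Y=1) = 1.4488
  p(Y=2) = 2/7, H(X|Y=2) = 1.2988
H(X|Y) = 0.4643×1.5486 + 0.2500×1.4488 + 0.2857×1.2988 = 1.4523 bits


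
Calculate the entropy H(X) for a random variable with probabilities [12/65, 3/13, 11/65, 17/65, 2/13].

H(X) = -Σ p(x) log₂ p(x)
  -12/65 × log₂(12/65) = 0.4500
  -3/13 × log₂(3/13) = 0.4882
  -11/65 × log₂(11/65) = 0.4337
  -17/65 × log₂(17/65) = 0.5061
  -2/13 × log₂(2/13) = 0.4155
H(X) = 2.2934 bits


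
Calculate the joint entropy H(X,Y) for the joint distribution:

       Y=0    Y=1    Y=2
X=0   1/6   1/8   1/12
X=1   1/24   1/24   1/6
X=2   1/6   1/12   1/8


H(X,Y) = -Σ p(x,y) log₂ p(x,y)
  p(0,0)=1/6: -0.1667 × log₂(0.1667) = 0.4308
  p(0,1)=1/8: -0.1250 × log₂(0.1250) = 0.3750
  p(0,2)=1/12: -0.0833 × log₂(0.0833) = 0.2987
  p(1,0)=1/24: -0.0417 × log₂(0.0417) = 0.1910
  p(1,1)=1/24: -0.0417 × log₂(0.0417) = 0.1910
  p(1,2)=1/6: -0.1667 × log₂(0.1667) = 0.4308
  p(2,0)=1/6: -0.1667 × log₂(0.1667) = 0.4308
  p(2,1)=1/12: -0.0833 × log₂(0.0833) = 0.2987
  p(2,2)=1/8: -0.1250 × log₂(0.1250) = 0.3750
H(X,Y) = 3.0221 bits


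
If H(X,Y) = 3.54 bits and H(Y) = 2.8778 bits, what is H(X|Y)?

Chain rule: H(X,Y) = H(X|Y) + H(Y)
H(X|Y) = H(X,Y) - H(Y) = 3.54 - 2.8778 = 0.6622 bits


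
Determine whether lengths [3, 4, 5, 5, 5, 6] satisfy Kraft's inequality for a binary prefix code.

Kraft inequality: Σ 2^(-l_i) ≤ 1 for prefix-free code
Calculating: 2^(-3) + 2^(-4) + 2^(-5) + 2^(-5) + 2^(-5) + 2^(-6)
= 0.125 + 0.0625 + 0.03125 + 0.03125 + 0.03125 + 0.015625
= 0.2969
Since 0.2969 ≤ 1, prefix-free code exists


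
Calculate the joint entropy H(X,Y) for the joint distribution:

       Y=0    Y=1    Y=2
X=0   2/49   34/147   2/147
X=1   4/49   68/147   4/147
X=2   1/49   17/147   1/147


H(X,Y) = -Σ p(x,y) log₂ p(x,y)
  p(0,0)=2/49: -0.0408 × log₂(0.0408) = 0.1884
  p(0,1)=34/147: -0.2313 × log₂(0.2313) = 0.4885
  p(0,2)=2/147: -0.0136 × log₂(0.0136) = 0.0843
  p(1,0)=4/49: -0.0816 × log₂(0.0816) = 0.2951
  p(1,1)=68/147: -0.4626 × log₂(0.4626) = 0.5145
  p(1,2)=4/147: -0.0272 × log₂(0.0272) = 0.1415
  p(2,0)=1/49: -0.0204 × log₂(0.0204) = 0.1146
  p(2,1)=17/147: -0.1156 × log₂(0.1156) = 0.3599
  p(2,2)=1/147: -0.0068 × log₂(0.0068) = 0.0490
H(X,Y) = 2.2358 bits


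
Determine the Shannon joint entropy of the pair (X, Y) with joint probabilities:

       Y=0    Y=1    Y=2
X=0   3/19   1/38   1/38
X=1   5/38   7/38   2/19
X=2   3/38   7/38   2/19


H(X,Y) = -Σ p(x,y) log₂ p(x,y)
  p(0,0)=3/19: -0.1579 × log₂(0.1579) = 0.4205
  p(0,1)=1/38: -0.0263 × log₂(0.0263) = 0.1381
  p(0,2)=1/38: -0.0263 × log₂(0.0263) = 0.1381
  p(1,0)=5/38: -0.1316 × log₂(0.1316) = 0.3850
  p(1,1)=7/38: -0.1842 × log₂(0.1842) = 0.4496
  p(1,2)=2/19: -0.1053 × log₂(0.1053) = 0.3419
  p(2,0)=3/38: -0.0789 × log₂(0.0789) = 0.2892
  p(2,1)=7/38: -0.1842 × log₂(0.1842) = 0.4496
  p(2,2)=2/19: -0.1053 × log₂(0.1053) = 0.3419
H(X,Y) = 2.9538 bits


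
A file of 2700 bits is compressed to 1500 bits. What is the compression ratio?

Compression ratio = Original / Compressed
= 2700 / 1500 = 1.80:1


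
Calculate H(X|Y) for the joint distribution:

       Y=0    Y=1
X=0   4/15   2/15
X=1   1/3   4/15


H(X|Y) = Σ_y p(y) H(X|Y=y)
  p(Y=0) = 3/5, H(X|Y=0) = 0.9911
  p(Y=1) = 2/5, H(X|Y=1) = 0.9183
H(X|Y) = 0.6000×0.9911 + 0.4000×0.9183 = 0.9620 bits


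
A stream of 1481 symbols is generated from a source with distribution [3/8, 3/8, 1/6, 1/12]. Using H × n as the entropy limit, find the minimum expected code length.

Entropy H = 1.7909 bits/symbol
Minimum bits = H × n = 1.7909 × 1481
= 2652.25 bits


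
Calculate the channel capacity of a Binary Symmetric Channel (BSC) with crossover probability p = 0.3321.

For BSC with error probability p:
C = 1 - H(p) where H(p) is binary entropy
H(0.3321) = -0.3321 × log₂(0.3321) - 0.6679 × log₂(0.6679)
H(p) = 0.9171
C = 1 - 0.9171 = 0.0829 bits/use


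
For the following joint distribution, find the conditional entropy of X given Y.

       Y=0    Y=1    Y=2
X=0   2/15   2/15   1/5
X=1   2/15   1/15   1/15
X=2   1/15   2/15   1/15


H(X|Y) = Σ_y p(y) H(X|Y=y)
  p(Y=0) = 1/3, H(X|Y=0) = 1.5219
  p(Y=1) = 1/3, H(X|Y=1) = 1.5219
  p(Y=2) = 1/3, H(X|Y=2) = 1.3710
H(X|Y) = 0.3333×1.5219 + 0.3333×1.5219 + 0.3333×1.3710 = 1.4716 bits


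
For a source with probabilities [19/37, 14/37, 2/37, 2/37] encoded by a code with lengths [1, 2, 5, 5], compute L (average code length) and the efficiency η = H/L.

Average length L = Σ p_i × l_i = 1.8108 bits
Entropy H = 1.4794 bits
Efficiency η = H/L × 100% = 81.70%


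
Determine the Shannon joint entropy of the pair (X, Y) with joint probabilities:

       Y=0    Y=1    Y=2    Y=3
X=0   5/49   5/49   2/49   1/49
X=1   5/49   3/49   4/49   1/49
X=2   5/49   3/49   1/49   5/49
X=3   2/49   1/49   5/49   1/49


H(X,Y) = -Σ p(x,y) log₂ p(x,y)
  p(0,0)=5/49: -0.1020 × log₂(0.1020) = 0.3360
  p(0,1)=5/49: -0.1020 × log₂(0.1020) = 0.3360
  p(0,2)=2/49: -0.0408 × log₂(0.0408) = 0.1884
  p(0,3)=1/49: -0.0204 × log₂(0.0204) = 0.1146
  p(1,0)=5/49: -0.1020 × log₂(0.1020) = 0.3360
  p(1,1)=3/49: -0.0612 × log₂(0.0612) = 0.2467
  p(1,2)=4/49: -0.0816 × log₂(0.0816) = 0.2951
  p(1,3)=1/49: -0.0204 × log₂(0.0204) = 0.1146
  p(2,0)=5/49: -0.1020 × log₂(0.1020) = 0.3360
  p(2,1)=3/49: -0.0612 × log₂(0.0612) = 0.2467
  p(2,2)=1/49: -0.0204 × log₂(0.0204) = 0.1146
  p(2,3)=5/49: -0.1020 × log₂(0.1020) = 0.3360
  p(3,0)=2/49: -0.0408 × log₂(0.0408) = 0.1884
  p(3,1)=1/49: -0.0204 × log₂(0.0204) = 0.1146
  p(3,2)=5/49: -0.1020 × log₂(0.1020) = 0.3360
  p(3,3)=1/49: -0.0204 × log₂(0.0204) = 0.1146
H(X,Y) = 3.7541 bits


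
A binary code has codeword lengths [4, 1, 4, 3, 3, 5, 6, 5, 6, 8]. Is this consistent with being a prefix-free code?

Kraft inequality: Σ 2^(-l_i) ≤ 1 for prefix-free code
Calculating: 2^(-4) + 2^(-1) + 2^(-4) + 2^(-3) + 2^(-3) + 2^(-5) + 2^(-6) + 2^(-5) + 2^(-6) + 2^(-8)
= 0.0625 + 0.5 + 0.0625 + 0.125 + 0.125 + 0.03125 + 0.015625 + 0.03125 + 0.015625 + 0.00390625
= 0.9727
Since 0.9727 ≤ 1, prefix-free code exists


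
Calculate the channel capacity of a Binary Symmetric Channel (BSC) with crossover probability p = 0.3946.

For BSC with error probability p:
C = 1 - H(p) where H(p) is binary entropy
H(0.3946) = -0.3946 × log₂(0.3946) - 0.6054 × log₂(0.6054)
H(p) = 0.9677
C = 1 - 0.9677 = 0.0323 bits/use


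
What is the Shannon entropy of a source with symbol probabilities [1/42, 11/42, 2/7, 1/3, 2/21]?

H(X) = -Σ p(x) log₂ p(x)
  -1/42 × log₂(1/42) = 0.1284
  -11/42 × log₂(11/42) = 0.5062
  -2/7 × log₂(2/7) = 0.5164
  -1/3 × log₂(1/3) = 0.5283
  -2/21 × log₂(2/21) = 0.3231
H(X) = 2.0024 bits


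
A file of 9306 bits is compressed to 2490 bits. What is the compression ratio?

Compression ratio = Original / Compressed
= 9306 / 2490 = 3.74:1


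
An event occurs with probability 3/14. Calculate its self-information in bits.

Information content I(x) = -log₂(p(x))
I = -log₂(3/14) = -log₂(0.2143)
I = 2.2224 bits


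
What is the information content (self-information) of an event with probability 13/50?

Information content I(x) = -log₂(p(x))
I = -log₂(13/50) = -log₂(0.2600)
I = 1.9434 bits


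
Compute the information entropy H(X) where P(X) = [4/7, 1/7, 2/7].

H(X) = -Σ p(x) log₂ p(x)
  -4/7 × log₂(4/7) = 0.4613
  -1/7 × log₂(1/7) = 0.4011
  -2/7 × log₂(2/7) = 0.5164
H(X) = 1.3788 bits


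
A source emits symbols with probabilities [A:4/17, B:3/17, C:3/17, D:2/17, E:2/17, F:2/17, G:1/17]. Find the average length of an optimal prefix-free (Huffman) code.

Huffman tree construction:
Combine smallest probabilities repeatedly
Resulting codes:
  A: 01 (length 2)
  B: 110 (length 3)
  C: 111 (length 3)
  D: 001 (length 3)
  E: 100 (length 3)
  F: 101 (length 3)
  G: 000 (length 3)
Average length = Σ p(s) × length(s) = 2.7647 bits


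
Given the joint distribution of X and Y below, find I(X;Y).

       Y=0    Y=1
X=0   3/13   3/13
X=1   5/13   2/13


H(X) = 0.9957, H(Y) = 0.9612, H(X,Y) = 1.9220
I(X;Y) = H(X) + H(Y) - H(X,Y) = 0.0349 bits


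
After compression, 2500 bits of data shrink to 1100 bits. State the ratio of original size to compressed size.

Compression ratio = Original / Compressed
= 2500 / 1100 = 2.27:1


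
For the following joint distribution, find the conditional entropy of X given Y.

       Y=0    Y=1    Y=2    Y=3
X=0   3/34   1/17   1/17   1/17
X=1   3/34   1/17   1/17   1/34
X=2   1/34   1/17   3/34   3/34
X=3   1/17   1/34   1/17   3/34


H(X|Y) = Σ_y p(y) H(X|Y=y)
  p(Y=0) = 9/34, H(X|Y=0) = 1.8911
  p(Y=1) = 7/34, H(X|Y=1) = 1.9502
  p(Y=2) = 9/34, H(X|Y=2) = 1.9749
  p(Y=3) = 9/34, H(X|Y=3) = 1.8911
H(X|Y) = 0.2647×1.8911 + 0.2059×1.9502 + 0.2647×1.9749 + 0.2647×1.8911 = 1.9254 bits


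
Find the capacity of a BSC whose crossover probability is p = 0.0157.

For BSC with error probability p:
C = 1 - H(p) where H(p) is binary entropy
H(0.0157) = -0.0157 × log₂(0.0157) - 0.9843 × log₂(0.9843)
H(p) = 0.1166
C = 1 - 0.1166 = 0.8834 bits/use


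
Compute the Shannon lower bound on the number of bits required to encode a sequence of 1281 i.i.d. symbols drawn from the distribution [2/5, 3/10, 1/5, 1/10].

Entropy H = 1.8464 bits/symbol
Minimum bits = H × n = 1.8464 × 1281
= 2365.29 bits


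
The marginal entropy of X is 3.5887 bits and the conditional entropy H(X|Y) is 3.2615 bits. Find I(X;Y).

I(X;Y) = H(X) - H(X|Y)
I(X;Y) = 3.5887 - 3.2615 = 0.3272 bits


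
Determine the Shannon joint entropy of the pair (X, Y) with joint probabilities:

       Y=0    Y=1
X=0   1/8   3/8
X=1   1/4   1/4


H(X,Y) = -Σ p(x,y) log₂ p(x,y)
  p(0,0)=1/8: -0.1250 × log₂(0.1250) = 0.3750
  p(0,1)=3/8: -0.3750 × log₂(0.3750) = 0.5306
  p(1,0)=1/4: -0.2500 × log₂(0.2500) = 0.5000
  p(1,1)=1/4: -0.2500 × log₂(0.2500) = 0.5000
H(X,Y) = 1.9056 bits


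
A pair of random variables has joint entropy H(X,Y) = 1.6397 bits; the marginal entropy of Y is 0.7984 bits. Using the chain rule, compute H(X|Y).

Chain rule: H(X,Y) = H(X|Y) + H(Y)
H(X|Y) = H(X,Y) - H(Y) = 1.6397 - 0.7984 = 0.8413 bits


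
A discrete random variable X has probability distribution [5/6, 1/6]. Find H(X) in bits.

H(X) = -Σ p(x) log₂ p(x)
  -5/6 × log₂(5/6) = 0.2192
  -1/6 × log₂(1/6) = 0.4308
H(X) = 0.6500 bits


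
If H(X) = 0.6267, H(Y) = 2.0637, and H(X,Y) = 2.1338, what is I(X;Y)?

I(X;Y) = H(X) + H(Y) - H(X,Y)
I(X;Y) = 0.6267 + 2.0637 - 2.1338 = 0.5566 bits


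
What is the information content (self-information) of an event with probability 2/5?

Information content I(x) = -log₂(p(x))
I = -log₂(2/5) = -log₂(0.4000)
I = 1.3219 bits


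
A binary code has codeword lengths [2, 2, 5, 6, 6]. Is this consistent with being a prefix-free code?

Kraft inequality: Σ 2^(-l_i) ≤ 1 for prefix-free code
Calculating: 2^(-2) + 2^(-2) + 2^(-5) + 2^(-6) + 2^(-6)
= 0.25 + 0.25 + 0.03125 + 0.015625 + 0.015625
= 0.5625
Since 0.5625 ≤ 1, prefix-free code exists


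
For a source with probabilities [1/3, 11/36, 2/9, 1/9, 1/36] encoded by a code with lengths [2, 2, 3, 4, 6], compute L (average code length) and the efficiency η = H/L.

Average length L = Σ p_i × l_i = 2.5556 bits
Entropy H = 2.0290 bits
Efficiency η = H/L × 100% = 79.40%


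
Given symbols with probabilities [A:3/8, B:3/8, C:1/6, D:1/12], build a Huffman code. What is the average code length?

Huffman tree construction:
Combine smallest probabilities repeatedly
Resulting codes:
  A: 11 (length 2)
  B: 0 (length 1)
  C: 101 (length 3)
  D: 100 (length 3)
Average length = Σ p(s) × length(s) = 1.8750 bits


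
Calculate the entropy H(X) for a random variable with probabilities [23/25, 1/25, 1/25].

H(X) = -Σ p(x) log₂ p(x)
  -23/25 × log₂(23/25) = 0.1107
  -1/25 × log₂(1/25) = 0.1858
  -1/25 × log₂(1/25) = 0.1858
H(X) = 0.4822 bits


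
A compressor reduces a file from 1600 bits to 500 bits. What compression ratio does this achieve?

Compression ratio = Original / Compressed
= 1600 / 500 = 3.20:1


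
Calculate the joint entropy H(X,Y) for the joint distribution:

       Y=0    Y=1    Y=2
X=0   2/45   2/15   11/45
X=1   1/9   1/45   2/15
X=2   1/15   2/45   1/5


H(X,Y) = -Σ p(x,y) log₂ p(x,y)
  p(0,0)=2/45: -0.0444 × log₂(0.0444) = 0.1996
  p(0,1)=2/15: -0.1333 × log₂(0.1333) = 0.3876
  p(0,2)=11/45: -0.2444 × log₂(0.2444) = 0.4968
  p(1,0)=1/9: -0.1111 × log₂(0.1111) = 0.3522
  p(1,1)=1/45: -0.0222 × log₂(0.0222) = 0.1220
  p(1,2)=2/15: -0.1333 × log₂(0.1333) = 0.3876
  p(2,0)=1/15: -0.0667 × log₂(0.0667) = 0.2605
  p(2,1)=2/45: -0.0444 × log₂(0.0444) = 0.1996
  p(2,2)=1/5: -0.2000 × log₂(0.2000) = 0.4644
H(X,Y) = 2.8704 bits


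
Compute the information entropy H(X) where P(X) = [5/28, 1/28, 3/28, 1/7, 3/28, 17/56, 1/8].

H(X) = -Σ p(x) log₂ p(x)
  -5/28 × log₂(5/28) = 0.4438
  -1/28 × log₂(1/28) = 0.1717
  -3/28 × log₂(3/28) = 0.3453
  -1/7 × log₂(1/7) = 0.4011
  -3/28 × log₂(3/28) = 0.3453
  -17/56 × log₂(17/56) = 0.5221
  -1/8 × log₂(1/8) = 0.3750
H(X) = 2.6042 bits


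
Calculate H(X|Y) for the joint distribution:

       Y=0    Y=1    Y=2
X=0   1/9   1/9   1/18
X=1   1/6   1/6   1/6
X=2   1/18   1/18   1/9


H(X|Y) = Σ_y p(y) H(X|Y=y)
  p(Y=0) = 1/3, H(X|Y=0) = 1.4591
  p(Y=1) = 1/3, H(X|Y=1) = 1.4591
  p(Y=2) = 1/3, H(X|Y=2) = 1.4591
H(X|Y) = 0.3333×1.4591 + 0.3333×1.4591 + 0.3333×1.4591 = 1.4591 bits


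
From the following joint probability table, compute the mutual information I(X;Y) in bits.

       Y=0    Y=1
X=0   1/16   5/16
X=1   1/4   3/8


H(X) = 0.9544, H(Y) = 0.8960, H(X,Y) = 1.8050
I(X;Y) = H(X) + H(Y) - H(X,Y) = 0.0454 bits


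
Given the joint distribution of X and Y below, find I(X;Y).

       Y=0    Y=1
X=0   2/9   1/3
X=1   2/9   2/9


H(X) = 0.9911, H(Y) = 0.9911, H(X,Y) = 1.9749
I(X;Y) = H(X) + H(Y) - H(X,Y) = 0.0072 bits


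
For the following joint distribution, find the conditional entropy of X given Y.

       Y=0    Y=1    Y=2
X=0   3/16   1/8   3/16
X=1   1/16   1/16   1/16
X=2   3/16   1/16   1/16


H(X|Y) = Σ_y p(y) H(X|Y=y)
  p(Y=0) = 7/16, H(X|Y=0) = 1.4488
  p(Y=1) = 1/4, H(X|Y=1) = 1.5000
  p(Y=2) = 5/16, H(X|Y=2) = 1.3710
H(X|Y) = 0.4375×1.4488 + 0.2500×1.5000 + 0.3125×1.3710 = 1.4373 bits


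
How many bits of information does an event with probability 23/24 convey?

Information content I(x) = -log₂(p(x))
I = -log₂(23/24) = -log₂(0.9583)
I = 0.0614 bits


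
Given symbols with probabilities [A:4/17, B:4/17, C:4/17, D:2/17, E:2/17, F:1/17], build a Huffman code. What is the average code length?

Huffman tree construction:
Combine smallest probabilities repeatedly
Resulting codes:
  A: 00 (length 2)
  B: 01 (length 2)
  C: 10 (length 2)
  D: 1111 (length 4)
  E: 110 (length 3)
  F: 1110 (length 4)
Average length = Σ p(s) × length(s) = 2.4706 bits


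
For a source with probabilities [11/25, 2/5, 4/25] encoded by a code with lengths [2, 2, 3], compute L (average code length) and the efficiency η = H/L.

Average length L = Σ p_i × l_i = 2.1600 bits
Entropy H = 1.4729 bits
Efficiency η = H/L × 100% = 68.19%


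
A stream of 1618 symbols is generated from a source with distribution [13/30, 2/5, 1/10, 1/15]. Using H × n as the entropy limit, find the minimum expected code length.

Entropy H = 1.6442 bits/symbol
Minimum bits = H × n = 1.6442 × 1618
= 2660.35 bits


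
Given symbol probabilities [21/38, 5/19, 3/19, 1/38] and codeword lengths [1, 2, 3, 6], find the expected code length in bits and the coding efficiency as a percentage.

Average length L = Σ p_i × l_i = 1.7105 bits
Entropy H = 1.5383 bits
Efficiency η = H/L × 100% = 89.93%


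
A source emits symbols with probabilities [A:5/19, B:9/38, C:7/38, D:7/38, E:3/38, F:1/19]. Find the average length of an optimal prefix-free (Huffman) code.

Huffman tree construction:
Combine smallest probabilities repeatedly
Resulting codes:
  A: 10 (length 2)
  B: 01 (length 2)
  C: 111 (length 3)
  D: 00 (length 2)
  E: 1101 (length 4)
  F: 1100 (length 4)
Average length = Σ p(s) × length(s) = 2.4474 bits


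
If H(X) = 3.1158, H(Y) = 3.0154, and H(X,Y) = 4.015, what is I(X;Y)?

I(X;Y) = H(X) + H(Y) - H(X,Y)
I(X;Y) = 3.1158 + 3.0154 - 4.015 = 2.1162 bits


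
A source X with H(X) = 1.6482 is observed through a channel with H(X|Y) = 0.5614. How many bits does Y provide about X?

I(X;Y) = H(X) - H(X|Y)
I(X;Y) = 1.6482 - 0.5614 = 1.0868 bits


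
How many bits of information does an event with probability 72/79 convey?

Information content I(x) = -log₂(p(x))
I = -log₂(72/79) = -log₂(0.9114)
I = 0.1339 bits


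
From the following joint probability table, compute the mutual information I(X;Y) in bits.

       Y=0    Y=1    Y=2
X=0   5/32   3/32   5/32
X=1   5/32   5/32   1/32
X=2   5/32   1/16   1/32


H(X) = 1.5575, H(Y) = 1.5164, H(X,Y) = 2.9749
I(X;Y) = H(X) + H(Y) - H(X,Y) = 0.0990 bits


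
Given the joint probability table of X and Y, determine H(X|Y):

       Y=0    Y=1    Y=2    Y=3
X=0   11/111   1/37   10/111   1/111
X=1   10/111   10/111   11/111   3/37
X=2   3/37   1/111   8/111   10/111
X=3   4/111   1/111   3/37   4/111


H(X|Y) = Σ_y p(y) H(X|Y=y)
  p(Y=0) = 34/111, H(X|Y=0) = 1.9168
  p(Y=1) = 5/37, H(X|Y=1) = 1.3753
  p(Y=2) = 38/111, H(X|Y=2) = 1.9900
  p(Y=3) = 8/37, H(X|Y=3) = 1.6788
H(X|Y) = 0.3063×1.9168 + 0.1351×1.3753 + 0.3423×1.9900 + 0.2162×1.6788 = 1.8172 bits


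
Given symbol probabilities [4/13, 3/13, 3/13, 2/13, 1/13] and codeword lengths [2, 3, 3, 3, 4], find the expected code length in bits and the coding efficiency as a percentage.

Average length L = Σ p_i × l_i = 2.7692 bits
Entropy H = 2.1997 bits
Efficiency η = H/L × 100% = 79.43%


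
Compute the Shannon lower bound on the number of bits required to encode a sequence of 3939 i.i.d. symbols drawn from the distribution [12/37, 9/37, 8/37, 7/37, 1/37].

Entropy H = 2.0959 bits/symbol
Minimum bits = H × n = 2.0959 × 3939
= 8255.87 bits


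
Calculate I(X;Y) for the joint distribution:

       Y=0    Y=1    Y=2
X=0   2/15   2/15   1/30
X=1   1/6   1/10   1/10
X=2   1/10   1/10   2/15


H(X) = 1.5801, H(Y) = 1.5656, H(X,Y) = 3.0859
I(X;Y) = H(X) + H(Y) - H(X,Y) = 0.0598 bits


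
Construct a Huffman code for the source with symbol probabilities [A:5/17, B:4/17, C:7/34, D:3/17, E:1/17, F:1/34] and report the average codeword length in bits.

Huffman tree construction:
Combine smallest probabilities repeatedly
Resulting codes:
  A: 11 (length 2)
  B: 01 (length 2)
  C: 00 (length 2)
  D: 101 (length 3)
  E: 1001 (length 4)
  F: 1000 (length 4)
Average length = Σ p(s) × length(s) = 2.3529 bits


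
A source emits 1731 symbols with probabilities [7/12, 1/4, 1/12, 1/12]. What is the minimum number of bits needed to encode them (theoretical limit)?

Entropy H = 1.5511 bits/symbol
Minimum bits = H × n = 1.5511 × 1731
= 2684.95 bits


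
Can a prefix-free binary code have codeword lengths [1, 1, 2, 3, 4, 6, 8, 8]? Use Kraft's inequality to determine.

Kraft inequality: Σ 2^(-l_i) ≤ 1 for prefix-free code
Calculating: 2^(-1) + 2^(-1) + 2^(-2) + 2^(-3) + 2^(-4) + 2^(-6) + 2^(-8) + 2^(-8)
= 0.5 + 0.5 + 0.25 + 0.125 + 0.0625 + 0.015625 + 0.00390625 + 0.00390625
= 1.4609
Since 1.4609 > 1, prefix-free code does not exist


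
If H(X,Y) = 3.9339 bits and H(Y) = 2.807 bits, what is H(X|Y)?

Chain rule: H(X,Y) = H(X|Y) + H(Y)
H(X|Y) = H(X,Y) - H(Y) = 3.9339 - 2.807 = 1.1269 bits


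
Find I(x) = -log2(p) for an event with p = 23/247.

Information content I(x) = -log₂(p(x))
I = -log₂(23/247) = -log₂(0.0931)
I = 3.4248 bits


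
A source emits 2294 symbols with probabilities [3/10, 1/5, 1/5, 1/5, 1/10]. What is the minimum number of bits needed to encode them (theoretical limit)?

Entropy H = 2.2464 bits/symbol
Minimum bits = H × n = 2.2464 × 2294
= 5153.33 bits


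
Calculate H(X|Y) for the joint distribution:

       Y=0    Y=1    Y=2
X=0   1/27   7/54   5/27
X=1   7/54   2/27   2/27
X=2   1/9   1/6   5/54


H(X|Y) = Σ_y p(y) H(X|Y=y)
  p(Y=0) = 5/18, H(X|Y=0) = 1.4295
  p(Y=1) = 10/27, H(X|Y=1) = 1.5129
  p(Y=2) = 19/54, H(X|Y=2) = 1.4675
H(X|Y) = 0.2778×1.4295 + 0.3704×1.5129 + 0.3519×1.4675 = 1.4737 bits


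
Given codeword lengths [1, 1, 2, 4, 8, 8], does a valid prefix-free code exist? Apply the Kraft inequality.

Kraft inequality: Σ 2^(-l_i) ≤ 1 for prefix-free code
Calculating: 2^(-1) + 2^(-1) + 2^(-2) + 2^(-4) + 2^(-8) + 2^(-8)
= 0.5 + 0.5 + 0.25 + 0.0625 + 0.00390625 + 0.00390625
= 1.3203
Since 1.3203 > 1, prefix-free code does not exist


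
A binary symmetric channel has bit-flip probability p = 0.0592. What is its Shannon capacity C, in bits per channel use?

For BSC with error probability p:
C = 1 - H(p) where H(p) is binary entropy
H(0.0592) = -0.0592 × log₂(0.0592) - 0.9408 × log₂(0.9408)
H(p) = 0.3243
C = 1 - 0.3243 = 0.6757 bits/use


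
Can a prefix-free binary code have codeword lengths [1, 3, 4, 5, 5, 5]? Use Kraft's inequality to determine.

Kraft inequality: Σ 2^(-l_i) ≤ 1 for prefix-free code
Calculating: 2^(-1) + 2^(-3) + 2^(-4) + 2^(-5) + 2^(-5) + 2^(-5)
= 0.5 + 0.125 + 0.0625 + 0.03125 + 0.03125 + 0.03125
= 0.7812
Since 0.7812 ≤ 1, prefix-free code exists


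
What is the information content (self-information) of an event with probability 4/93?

Information content I(x) = -log₂(p(x))
I = -log₂(4/93) = -log₂(0.0430)
I = 4.5392 bits


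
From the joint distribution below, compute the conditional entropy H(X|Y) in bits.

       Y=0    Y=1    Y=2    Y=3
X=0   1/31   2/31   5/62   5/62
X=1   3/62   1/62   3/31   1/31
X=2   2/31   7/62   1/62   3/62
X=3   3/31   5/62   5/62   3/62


H(X|Y) = Σ_y p(y) H(X|Y=y)
  p(Y=0) = 15/62, H(X|Y=0) = 1.8892
  p(Y=1) = 17/62, H(X|Y=1) = 1.7780
  p(Y=2) = 17/62, H(X|Y=2) = 1.8093
  p(Y=3) = 13/62, H(X|Y=3) = 1.9220
H(X|Y) = 0.2419×1.8892 + 0.2742×1.7780 + 0.2742×1.8093 + 0.2097×1.9220 = 1.8437 bits


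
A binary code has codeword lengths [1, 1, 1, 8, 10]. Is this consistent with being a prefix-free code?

Kraft inequality: Σ 2^(-l_i) ≤ 1 for prefix-free code
Calculating: 2^(-1) + 2^(-1) + 2^(-1) + 2^(-8) + 2^(-10)
= 0.5 + 0.5 + 0.5 + 0.00390625 + 0.0009765625
= 1.5049
Since 1.5049 > 1, prefix-free code does not exist


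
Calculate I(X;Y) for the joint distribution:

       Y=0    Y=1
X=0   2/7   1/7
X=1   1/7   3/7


H(X) = 0.9852, H(Y) = 0.9852, H(X,Y) = 1.8424
I(X;Y) = H(X) + H(Y) - H(X,Y) = 0.1281 bits


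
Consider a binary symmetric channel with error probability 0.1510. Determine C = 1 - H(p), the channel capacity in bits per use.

For BSC with error probability p:
C = 1 - H(p) where H(p) is binary entropy
H(0.1510) = -0.1510 × log₂(0.1510) - 0.8490 × log₂(0.8490)
H(p) = 0.6123
C = 1 - 0.6123 = 0.3877 bits/use


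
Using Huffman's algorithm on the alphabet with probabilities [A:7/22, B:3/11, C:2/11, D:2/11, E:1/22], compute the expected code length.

Huffman tree construction:
Combine smallest probabilities repeatedly
Resulting codes:
  A: 11 (length 2)
  B: 10 (length 2)
  C: 011 (length 3)
  D: 00 (length 2)
  E: 010 (length 3)
Average length = Σ p(s) × length(s) = 2.2273 bits


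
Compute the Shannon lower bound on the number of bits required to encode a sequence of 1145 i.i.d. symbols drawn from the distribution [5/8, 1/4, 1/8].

Entropy H = 1.2988 bits/symbol
Minimum bits = H × n = 1.2988 × 1145
= 1487.12 bits


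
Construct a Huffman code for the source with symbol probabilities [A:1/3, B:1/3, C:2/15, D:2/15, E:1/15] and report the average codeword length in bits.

Huffman tree construction:
Combine smallest probabilities repeatedly
Resulting codes:
  A: 10 (length 2)
  B: 11 (length 2)
  C: 011 (length 3)
  D: 00 (length 2)
  E: 010 (length 3)
Average length = Σ p(s) × length(s) = 2.2000 bits


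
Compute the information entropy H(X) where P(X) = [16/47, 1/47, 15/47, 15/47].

H(X) = -Σ p(x) log₂ p(x)
  -16/47 × log₂(16/47) = 0.5292
  -1/47 × log₂(1/47) = 0.1182
  -15/47 × log₂(15/47) = 0.5259
  -15/47 × log₂(15/47) = 0.5259
H(X) = 1.6991 bits


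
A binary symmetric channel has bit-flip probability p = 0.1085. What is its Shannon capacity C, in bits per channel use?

For BSC with error probability p:
C = 1 - H(p) where H(p) is binary entropy
H(0.1085) = -0.1085 × log₂(0.1085) - 0.8915 × log₂(0.8915)
H(p) = 0.4954
C = 1 - 0.4954 = 0.5046 bits/use


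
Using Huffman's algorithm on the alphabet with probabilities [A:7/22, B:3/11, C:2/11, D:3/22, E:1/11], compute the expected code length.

Huffman tree construction:
Combine smallest probabilities repeatedly
Resulting codes:
  A: 11 (length 2)
  B: 10 (length 2)
  C: 00 (length 2)
  D: 011 (length 3)
  E: 010 (length 3)
Average length = Σ p(s) × length(s) = 2.2273 bits


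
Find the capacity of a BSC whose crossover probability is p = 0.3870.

For BSC with error probability p:
C = 1 - H(p) where H(p) is binary entropy
H(0.3870) = -0.3870 × log₂(0.3870) - 0.6130 × log₂(0.6130)
H(p) = 0.9628
C = 1 - 0.9628 = 0.0372 bits/use


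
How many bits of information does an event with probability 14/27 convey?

Information content I(x) = -log₂(p(x))
I = -log₂(14/27) = -log₂(0.5185)
I = 0.9475 bits


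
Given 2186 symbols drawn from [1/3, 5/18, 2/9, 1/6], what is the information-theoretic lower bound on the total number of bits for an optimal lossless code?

Entropy H = 1.9547 bits/symbol
Minimum bits = H × n = 1.9547 × 2186
= 4272.94 bits


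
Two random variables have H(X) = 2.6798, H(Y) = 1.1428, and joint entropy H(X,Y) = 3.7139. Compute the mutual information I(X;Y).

I(X;Y) = H(X) + H(Y) - H(X,Y)
I(X;Y) = 2.6798 + 1.1428 - 3.7139 = 0.1087 bits


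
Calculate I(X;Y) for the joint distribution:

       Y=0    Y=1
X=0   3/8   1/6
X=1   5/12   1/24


H(X) = 0.9950, H(Y) = 0.7383, H(X,Y) = 1.6788
I(X;Y) = H(X) + H(Y) - H(X,Y) = 0.0545 bits


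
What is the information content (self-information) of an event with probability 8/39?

Information content I(x) = -log₂(p(x))
I = -log₂(8/39) = -log₂(0.2051)
I = 2.2854 bits


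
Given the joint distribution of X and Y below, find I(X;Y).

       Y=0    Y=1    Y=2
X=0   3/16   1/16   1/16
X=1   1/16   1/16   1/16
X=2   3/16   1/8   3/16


H(X) = 1.4772, H(Y) = 1.5462, H(X,Y) = 2.9835
I(X;Y) = H(X) + H(Y) - H(X,Y) = 0.0399 bits


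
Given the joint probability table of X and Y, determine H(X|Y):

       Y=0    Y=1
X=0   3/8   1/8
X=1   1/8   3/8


H(X|Y) = Σ_y p(y) H(X|Y=y)
  p(Y=0) = 1/2, H(X|Y=0) = 0.8113
  p(Y=1) = 1/2, H(X|Y=1) = 0.8113
H(X|Y) = 0.5000×0.8113 + 0.5000×0.8113 = 0.8113 bits


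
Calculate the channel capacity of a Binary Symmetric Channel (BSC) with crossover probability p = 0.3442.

For BSC with error probability p:
C = 1 - H(p) where H(p) is binary entropy
H(0.3442) = -0.3442 × log₂(0.3442) - 0.6558 × log₂(0.6558)
H(p) = 0.9288
C = 1 - 0.9288 = 0.0712 bits/use


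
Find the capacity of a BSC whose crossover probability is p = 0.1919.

For BSC with error probability p:
C = 1 - H(p) where H(p) is binary entropy
H(0.1919) = -0.1919 × log₂(0.1919) - 0.8081 × log₂(0.8081)
H(p) = 0.7054
C = 1 - 0.7054 = 0.2946 bits/use


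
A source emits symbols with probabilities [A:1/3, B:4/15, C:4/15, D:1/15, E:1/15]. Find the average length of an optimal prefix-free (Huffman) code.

Huffman tree construction:
Combine smallest probabilities repeatedly
Resulting codes:
  A: 11 (length 2)
  B: 01 (length 2)
  C: 10 (length 2)
  D: 000 (length 3)
  E: 001 (length 3)
Average length = Σ p(s) × length(s) = 2.1333 bits


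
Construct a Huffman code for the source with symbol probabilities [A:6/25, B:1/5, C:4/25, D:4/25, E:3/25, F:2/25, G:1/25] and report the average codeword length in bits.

Huffman tree construction:
Combine smallest probabilities repeatedly
Resulting codes:
  A: 01 (length 2)
  B: 00 (length 2)
  C: 110 (length 3)
  D: 111 (length 3)
  E: 100 (length 3)
  F: 1011 (length 4)
  G: 1010 (length 4)
Average length = Σ p(s) × length(s) = 2.6800 bits


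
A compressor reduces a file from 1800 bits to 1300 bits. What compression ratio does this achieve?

Compression ratio = Original / Compressed
= 1800 / 1300 = 1.38:1


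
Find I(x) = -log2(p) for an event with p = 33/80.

Information content I(x) = -log₂(p(x))
I = -log₂(33/80) = -log₂(0.4125)
I = 1.2775 bits


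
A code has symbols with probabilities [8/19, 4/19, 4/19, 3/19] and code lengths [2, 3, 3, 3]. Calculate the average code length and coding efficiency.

Average length L = Σ p_i × l_i = 2.5789 bits
Entropy H = 1.8924 bits
Efficiency η = H/L × 100% = 73.38%


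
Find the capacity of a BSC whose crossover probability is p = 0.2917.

For BSC with error probability p:
C = 1 - H(p) where H(p) is binary entropy
H(0.2917) = -0.2917 × log₂(0.2917) - 0.7083 × log₂(0.7083)
H(p) = 0.8709
C = 1 - 0.8709 = 0.1291 bits/use


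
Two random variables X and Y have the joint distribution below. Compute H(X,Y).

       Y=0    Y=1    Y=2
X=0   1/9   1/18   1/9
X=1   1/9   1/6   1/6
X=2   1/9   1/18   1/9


H(X,Y) = -Σ p(x,y) log₂ p(x,y)
  p(0,0)=1/9: -0.1111 × log₂(0.1111) = 0.3522
  p(0,1)=1/18: -0.0556 × log₂(0.0556) = 0.2317
  p(0,2)=1/9: -0.1111 × log₂(0.1111) = 0.3522
  p(1,0)=1/9: -0.1111 × log₂(0.1111) = 0.3522
  p(1,1)=1/6: -0.1667 × log₂(0.1667) = 0.4308
  p(1,2)=1/6: -0.1667 × log₂(0.1667) = 0.4308
  p(2,0)=1/9: -0.1111 × log₂(0.1111) = 0.3522
  p(2,1)=1/18: -0.0556 × log₂(0.0556) = 0.2317
  p(2,2)=1/9: -0.1111 × log₂(0.1111) = 0.3522
H(X,Y) = 3.0860 bits


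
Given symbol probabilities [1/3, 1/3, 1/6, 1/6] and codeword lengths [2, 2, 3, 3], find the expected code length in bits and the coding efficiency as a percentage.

Average length L = Σ p_i × l_i = 2.3333 bits
Entropy H = 1.9183 bits
Efficiency η = H/L × 100% = 82.21%


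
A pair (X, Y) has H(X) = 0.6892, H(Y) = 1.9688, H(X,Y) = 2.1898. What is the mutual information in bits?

I(X;Y) = H(X) + H(Y) - H(X,Y)
I(X;Y) = 0.6892 + 1.9688 - 2.1898 = 0.4682 bits


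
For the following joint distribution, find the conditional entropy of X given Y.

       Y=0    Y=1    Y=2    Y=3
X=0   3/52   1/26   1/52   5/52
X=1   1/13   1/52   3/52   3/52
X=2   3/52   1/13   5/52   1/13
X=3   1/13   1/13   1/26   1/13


H(X|Y) = Σ_y p(y) H(X|Y=y)
  p(Y=0) = 7/26, H(X|Y=0) = 1.9852
  p(Y=1) = 11/52, H(X|Y=1) = 1.8231
  p(Y=2) = 11/52, H(X|Y=2) = 1.7899
  p(Y=3) = 4/13, H(X|Y=3) = 1.9772
H(X|Y) = 0.2692×1.9852 + 0.2115×1.8231 + 0.2115×1.7899 + 0.3077×1.9772 = 1.9071 bits


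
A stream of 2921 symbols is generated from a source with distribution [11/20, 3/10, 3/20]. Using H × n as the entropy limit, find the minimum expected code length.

Entropy H = 1.4060 bits/symbol
Minimum bits = H × n = 1.4060 × 2921
= 4106.95 bits


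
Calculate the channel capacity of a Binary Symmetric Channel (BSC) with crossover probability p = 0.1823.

For BSC with error probability p:
C = 1 - H(p) where H(p) is binary entropy
H(0.1823) = -0.1823 × log₂(0.1823) - 0.8177 × log₂(0.8177)
H(p) = 0.6851
C = 1 - 0.6851 = 0.3149 bits/use


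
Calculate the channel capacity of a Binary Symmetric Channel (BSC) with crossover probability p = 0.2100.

For BSC with error probability p:
C = 1 - H(p) where H(p) is binary entropy
H(0.2100) = -0.2100 × log₂(0.2100) - 0.7900 × log₂(0.7900)
H(p) = 0.7415
C = 1 - 0.7415 = 0.2585 bits/use


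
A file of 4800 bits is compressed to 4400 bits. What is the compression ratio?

Compression ratio = Original / Compressed
= 4800 / 4400 = 1.09:1


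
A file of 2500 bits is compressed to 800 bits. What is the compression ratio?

Compression ratio = Original / Compressed
= 2500 / 800 = 3.12:1


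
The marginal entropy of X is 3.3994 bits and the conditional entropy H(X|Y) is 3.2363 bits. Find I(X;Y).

I(X;Y) = H(X) - H(X|Y)
I(X;Y) = 3.3994 - 3.2363 = 0.1631 bits


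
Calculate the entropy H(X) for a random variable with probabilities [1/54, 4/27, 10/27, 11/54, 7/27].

H(X) = -Σ p(x) log₂ p(x)
  -1/54 × log₂(1/54) = 0.1066
  -4/27 × log₂(4/27) = 0.4081
  -10/27 × log₂(10/27) = 0.5307
  -11/54 × log₂(11/54) = 0.4676
  -7/27 × log₂(7/27) = 0.5049
H(X) = 2.0179 bits


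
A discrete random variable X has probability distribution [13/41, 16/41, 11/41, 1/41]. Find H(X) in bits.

H(X) = -Σ p(x) log₂ p(x)
  -13/41 × log₂(13/41) = 0.5254
  -16/41 × log₂(16/41) = 0.5298
  -11/41 × log₂(11/41) = 0.5093
  -1/41 × log₂(1/41) = 0.1307
H(X) = 1.6951 bits


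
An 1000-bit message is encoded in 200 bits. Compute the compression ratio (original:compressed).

Compression ratio = Original / Compressed
= 1000 / 200 = 5.00:1


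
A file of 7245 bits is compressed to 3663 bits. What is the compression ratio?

Compression ratio = Original / Compressed
= 7245 / 3663 = 1.98:1


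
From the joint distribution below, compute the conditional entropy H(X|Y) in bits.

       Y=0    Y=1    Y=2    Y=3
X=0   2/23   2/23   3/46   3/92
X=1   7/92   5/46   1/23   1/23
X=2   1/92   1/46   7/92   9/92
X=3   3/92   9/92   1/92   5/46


H(X|Y) = Σ_y p(y) H(X|Y=y)
  p(Y=0) = 19/92, H(X|Y=0) = 1.7002
  p(Y=1) = 29/92, H(X|Y=1) = 1.8322
  p(Y=2) = 9/46, H(X|Y=2) = 1.7721
  p(Y=3) = 13/46, H(X|Y=3) = 1.8349
H(X|Y) = 0.2065×1.7002 + 0.3152×1.8322 + 0.1957×1.7721 + 0.2826×1.8349 = 1.7939 bits


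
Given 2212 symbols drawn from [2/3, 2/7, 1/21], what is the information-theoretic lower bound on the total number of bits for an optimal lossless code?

Entropy H = 1.1155 bits/symbol
Minimum bits = H × n = 1.1155 × 2212
= 2467.53 bits


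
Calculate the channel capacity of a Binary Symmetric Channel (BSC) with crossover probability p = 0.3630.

For BSC with error probability p:
C = 1 - H(p) where H(p) is binary entropy
H(0.3630) = -0.3630 × log₂(0.3630) - 0.6370 × log₂(0.6370)
H(p) = 0.9451
C = 1 - 0.9451 = 0.0549 bits/use


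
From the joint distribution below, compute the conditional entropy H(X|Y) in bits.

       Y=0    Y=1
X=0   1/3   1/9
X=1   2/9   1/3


H(X|Y) = Σ_y p(y) H(X|Y=y)
  p(Y=0) = 5/9, H(X|Y=0) = 0.9710
  p(Y=1) = 4/9, H(X|Y=1) = 0.8113
H(X|Y) = 0.5556×0.9710 + 0.4444×0.8113 = 0.9000 bits


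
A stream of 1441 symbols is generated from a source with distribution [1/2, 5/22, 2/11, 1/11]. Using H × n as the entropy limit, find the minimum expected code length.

Entropy H = 1.7475 bits/symbol
Minimum bits = H × n = 1.7475 × 1441
= 2518.09 bits


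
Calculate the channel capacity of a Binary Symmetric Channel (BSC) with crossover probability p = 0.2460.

For BSC with error probability p:
C = 1 - H(p) where H(p) is binary entropy
H(0.2460) = -0.2460 × log₂(0.2460) - 0.7540 × log₂(0.7540)
H(p) = 0.8049
C = 1 - 0.8049 = 0.1951 bits/use


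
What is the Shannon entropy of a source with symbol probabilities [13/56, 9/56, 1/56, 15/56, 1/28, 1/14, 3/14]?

H(X) = -Σ p(x) log₂ p(x)
  -13/56 × log₂(13/56) = 0.4891
  -9/56 × log₂(9/56) = 0.4239
  -1/56 × log₂(1/56) = 0.1037
  -15/56 × log₂(15/56) = 0.5091
  -1/28 × log₂(1/28) = 0.1717
  -1/14 × log₂(1/14) = 0.2720
  -3/14 × log₂(3/14) = 0.4762
H(X) = 2.4456 bits


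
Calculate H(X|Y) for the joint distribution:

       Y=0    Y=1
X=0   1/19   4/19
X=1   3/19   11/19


H(X|Y) = Σ_y p(y) H(X|Y=y)
  p(Y=0) = 4/19, H(X|Y=0) = 0.8113
  p(Y=1) = 15/19, H(X|Y=1) = 0.8366
H(X|Y) = 0.2105×0.8113 + 0.7895×0.8366 = 0.8313 bits
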